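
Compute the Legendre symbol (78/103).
(78/103) = 78^{51} mod 103 = -1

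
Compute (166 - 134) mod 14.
4

(166 - 134) = 32
32 mod 14 = 4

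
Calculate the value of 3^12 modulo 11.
Using Fermat: 3^{10} ≡ 1 (mod 11). 12 ≡ 2 (mod 10). So 3^{12} ≡ 3^{2} ≡ 9 (mod 11)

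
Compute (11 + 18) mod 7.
1

(11 + 18) = 29
29 mod 7 = 1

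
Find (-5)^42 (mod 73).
Using repeated squaring. (-5) ≡ 68 (mod 73). 42 = 32 + 8 + 2 (binary 101010). Repeated squaring mod 73: 68^1 ≡ 68; 68^2 ≡ 68² = 4624 ≡ 25; 68^4 ≡ 25² = 625 ≡ 41; 68^8 ≡ 41² = 1681 ≡ 2; 68^16 ≡ 2² = 4 ≡ 4; 68^32 ≡ 4² = 16 ≡ 16. Multiply: (-5)^42 ≡ 68^32 × 68^8 × 68^2 ≡ 16 × 2 × 25 (mod 73): 16 × 2 = 32 ≡ 32; 32 × 25 = 800 ≡ 70. So (-5)^42 ≡ 70 (mod 73).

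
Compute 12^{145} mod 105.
12

Using successive squaring:
Binary expansion of 145: 10010001
Powers of 12 mod 105 (each is the square of the previous):
  12^1 ≡ 12 (mod 105)
  12^2 ≡ 12² = 144 ≡ 39 (mod 105)
  12^4 ≡ 39² = 1521 ≡ 51 (mod 105)
  12^8 ≡ 51² = 2601 ≡ 81 (mod 105)
  12^16 ≡ 81² = 6561 ≡ 51 (mod 105)
  12^32 ≡ 51² = 2601 ≡ 81 (mod 105)
  12^64 ≡ 81² = 6561 ≡ 51 (mod 105)
  12^128 ≡ 51² = 2601 ≡ 81 (mod 105)
145 = 128 + 16 + 1, so 12^145 = 12^128 × 12^16 × 12^1 ≡ 81 × 51 × 12 (mod 105)
Multiplying step by step:
  81 × 51 = 4131 ≡ 36 (mod 105)
  36 × 12 = 432 ≡ 12 (mod 105)
Result: 12^145 ≡ 12 (mod 105)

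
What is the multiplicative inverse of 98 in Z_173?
98^(-1) ≡ 143 (mod 173). Verification: 98 × 143 = 14014 ≡ 1 (mod 173)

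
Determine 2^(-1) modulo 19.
2^(-1) ≡ 10 (mod 19). Verification: 2 × 10 = 20 ≡ 1 (mod 19)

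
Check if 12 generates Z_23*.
p - 1 = 22 has prime divisors 2, 11. Check 12^(22/q) mod 23 for each: 12^(22/2) = 12^11 ≡ 1, 12^(22/11) = 12^2 ≡ 6 (mod 23). Since 12^11 ≡ 1 (mod 23), the order of 12 divides 11 (in fact the order is 11) ≠ 22, so it is not a primitive root.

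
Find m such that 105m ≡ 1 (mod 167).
105^(-1) ≡ 35 (mod 167). Verification: 105 × 35 = 3675 ≡ 1 (mod 167)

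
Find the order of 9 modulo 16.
Powers of 9 mod 16: 9^1≡9, 9^2≡1. Order = 2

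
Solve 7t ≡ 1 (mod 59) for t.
17

Using Extended Euclidean Algorithm:
gcd(7, 59) = 1
Bezout coefficients: 7 × 17 + 59 × -2 = 1
So 7 × 17 ≡ 1 (mod 59)
The inverse is 17 mod 59 = 17
Verification: 7 × 17 = 119 = 2 × 59 + 1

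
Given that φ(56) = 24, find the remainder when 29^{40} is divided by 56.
By Euler: 29^{24} ≡ 1 (mod 56) since gcd(29, 56) = 1. 40 = 1×24 + 16. So 29^{40} ≡ 29^{16} ≡ 1 (mod 56)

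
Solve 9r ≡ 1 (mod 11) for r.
9^(-1) ≡ 5 (mod 11). Verification: 9 × 5 = 45 ≡ 1 (mod 11)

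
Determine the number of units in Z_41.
40

Prime factorization: 41 = 41
Using the formula φ(n) = n × Π(1 - 1/p) for each prime factor p:
φ(41) = 41 × (1 - 1/41)
φ(41) = 40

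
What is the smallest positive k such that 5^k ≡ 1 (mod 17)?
Powers of 5 mod 17: 5^1≡5, 5^2≡8, 5^3≡6, 5^4≡13, 5^5≡14, 5^6≡2, 5^7≡10, 5^8≡16, 5^9≡12, 5^10≡9, 5^11≡11, 5^12≡4, 5^13≡3, 5^14≡15, 5^15≡7, 5^16≡1. Order = 16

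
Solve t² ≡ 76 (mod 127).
The square roots of 76 mod 127 are 87 and 40. Verify: 87² = 7569 ≡ 76 (mod 127)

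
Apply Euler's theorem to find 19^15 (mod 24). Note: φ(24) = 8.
By Euler: 19^{8} ≡ 1 (mod 24) since gcd(19, 24) = 1. 15 = 1×8 + 7. So 19^{15} ≡ 19^{7} ≡ 19 (mod 24)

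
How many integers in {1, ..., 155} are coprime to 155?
120

Prime factorization: 155 = 5 × 31
Using the formula φ(n) = n × Π(1 - 1/p) for each prime factor p:
φ(155) = 155 × (1 - 1/5) × (1 - 1/31)
φ(155) = 120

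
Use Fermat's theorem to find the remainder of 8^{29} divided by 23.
12

By Fermat's Little Theorem, a^(p-1) ≡ 1 (mod p) for prime p and gcd(a, p) = 1
Here p = 23, so 8^22 ≡ 1 (mod 23)
We can reduce the exponent: 29 mod 22 = 7
So 8^29 ≡ 8^7 (mod 23)
Computing: 8^7 mod 23 = 12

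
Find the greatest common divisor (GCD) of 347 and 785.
1

Using the Euclidean algorithm:
347 = 0 × 785 + 347
785 = 2 × 347 + 91
347 = 3 × 91 + 74
91 = 1 × 74 + 17
74 = 4 × 17 + 6
17 = 2 × 6 + 5
6 = 1 × 5 + 1
5 = 5 × 1 + 0

GCD(347, 785) = 1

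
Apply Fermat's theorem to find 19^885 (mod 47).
By Fermat: 19^{46} ≡ 1 (mod 47). 885 ≡ 11 (mod 46). So 19^{885} ≡ 19^{11} ≡ 29 (mod 47)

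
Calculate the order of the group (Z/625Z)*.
500

Prime factorization: 625 = 5^4
Using the formula φ(n) = n × Π(1 - 1/p) for each prime factor p:
φ(625) = 625 × (1 - 1/5)
φ(625) = 500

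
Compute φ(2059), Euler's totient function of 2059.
1960

Prime factorization: 2059 = 29 × 71
Using the formula φ(n) = n × Π(1 - 1/p) for each prime factor p:
φ(2059) = 2059 × (1 - 1/29) × (1 - 1/71)
φ(2059) = 1960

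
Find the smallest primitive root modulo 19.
2

A primitive root g modulo p has order p-1 = 18
Prime divisors of 18: [2, 3]
g is a primitive root iff g^(18/q) ≢ 1 (mod 19) for each prime divisor q
Testing small values:
  g = 2: 2^9 ≡ 18, 2^6 ≡ 7 (mod 19) → none is 1, primitive root!
The smallest primitive root is 2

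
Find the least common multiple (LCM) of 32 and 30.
480

First find GCD(32, 30) using the Euclidean algorithm:
32 = 1 × 30 + 2
30 = 15 × 2 + 0
GCD(32, 30) = 2

LCM formula: LCM(a, b) = (a × b) / GCD(a, b)
LCM(32, 30) = (32 × 30) / 2
LCM(32, 30) = 960 / 2
LCM(32, 30) = 480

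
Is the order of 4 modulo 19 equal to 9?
Yes, ord_19(4) = 9.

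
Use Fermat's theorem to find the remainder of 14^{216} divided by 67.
59

By Fermat's Little Theorem, a^(p-1) ≡ 1 (mod p) for prime p and gcd(a, p) = 1
Here p = 67, so 14^66 ≡ 1 (mod 67)
We can reduce the exponent: 216 mod 66 = 18
So 14^216 ≡ 14^18 (mod 67)
Computing: 14^18 mod 67 = 59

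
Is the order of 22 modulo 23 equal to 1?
No, the actual order is 2, not 1.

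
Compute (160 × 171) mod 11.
3

(160 × 171) = 27360
27360 mod 11 = 3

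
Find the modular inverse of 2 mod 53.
2^(-1) ≡ 27 (mod 53). Verification: 2 × 27 = 54 ≡ 1 (mod 53)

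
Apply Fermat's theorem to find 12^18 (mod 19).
By Fermat's Little Theorem, 12^{18} ≡ 1 (mod 19) since 19 is prime and gcd(12, 19) = 1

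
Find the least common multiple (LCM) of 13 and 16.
208

First find GCD(13, 16) using the Euclidean algorithm:
13 = 0 × 16 + 13
16 = 1 × 13 + 3
13 = 4 × 3 + 1
3 = 3 × 1 + 0
GCD(13, 16) = 1

LCM formula: LCM(a, b) = (a × b) / GCD(a, b)
LCM(13, 16) = (13 × 16) / 1
LCM(13, 16) = 208 / 1
LCM(13, 16) = 208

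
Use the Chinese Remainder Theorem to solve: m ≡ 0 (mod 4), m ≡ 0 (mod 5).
M = 4 × 5 = 20. M₁ = 5, y₁ ≡ 1 (mod 4). M₂ = 4, y₂ ≡ 4 (mod 5). m = 0×5×1 + 0×4×4 ≡ 0 (mod 20)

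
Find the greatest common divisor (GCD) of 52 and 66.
2

Using the Euclidean algorithm:
52 = 0 × 66 + 52
66 = 1 × 52 + 14
52 = 3 × 14 + 10
14 = 1 × 10 + 4
10 = 2 × 4 + 2
4 = 2 × 2 + 0

GCD(52, 66) = 2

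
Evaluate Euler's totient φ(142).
70

Prime factorization: 142 = 2 × 71
Using the formula φ(n) = n × Π(1 - 1/p) for each prime factor p:
φ(142) = 142 × (1 - 1/2) × (1 - 1/71)
φ(142) = 70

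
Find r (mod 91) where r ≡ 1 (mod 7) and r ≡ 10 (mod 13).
M = 7 × 13 = 91. M₁ = 13, y₁ ≡ 6 (mod 7). M₂ = 7, y₂ ≡ 2 (mod 13). r = 1×13×6 + 10×7×2 ≡ 36 (mod 91)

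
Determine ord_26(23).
Powers of 23 mod 26: 23^1≡23, 23^2≡9, 23^3≡25, 23^4≡3, 23^5≡17, 23^6≡1. Order = 6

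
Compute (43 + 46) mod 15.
14

(43 + 46) = 89
89 mod 15 = 14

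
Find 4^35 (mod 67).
Using repeated squaring. 35 = 32 + 2 + 1 (binary 100011). Repeated squaring mod 67: 4^1 ≡ 4; 4^2 ≡ 4² = 16 ≡ 16; 4^4 ≡ 16² = 256 ≡ 55; 4^8 ≡ 55² = 3025 ≡ 10; 4^16 ≡ 10² = 100 ≡ 33; 4^32 ≡ 33² = 1089 ≡ 17. Multiply: 4^35 = 4^32 × 4^2 × 4^1 ≡ 17 × 16 × 4 (mod 67): 17 × 16 = 272 ≡ 4; 4 × 4 = 16 ≡ 16. So 4^35 ≡ 16 (mod 67).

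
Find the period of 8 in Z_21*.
Powers of 8 mod 21: 8^1≡8, 8^2≡1. Order = 2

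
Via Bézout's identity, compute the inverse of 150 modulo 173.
Extended GCD: 150(15) + 173(-13) = 1. So 150^(-1) ≡ 15 ≡ 15 (mod 173). Verify: 150 × 15 = 2250 ≡ 1 (mod 173)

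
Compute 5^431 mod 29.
Using Fermat: 5^{28} ≡ 1 (mod 29). 431 ≡ 11 (mod 28). So 5^{431} ≡ 5^{11} ≡ 13 (mod 29)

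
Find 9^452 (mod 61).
Using Fermat: 9^{60} ≡ 1 (mod 61). 452 ≡ 32 (mod 60). So 9^{452} ≡ 9^{32} ≡ 20 (mod 61)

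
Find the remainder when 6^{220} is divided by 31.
By Fermat: 6^{30} ≡ 1 (mod 31). 220 = 7×30 + 10. So 6^{220} ≡ 6^{10} ≡ 25 (mod 31)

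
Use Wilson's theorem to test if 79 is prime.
(78)! mod 79 = 78. Since 78 ≡ -1 (mod 79), 79 is prime.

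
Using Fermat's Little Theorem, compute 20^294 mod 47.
By Fermat: 20^{46} ≡ 1 (mod 47). 294 ≡ 18 (mod 46). So 20^{294} ≡ 20^{18} ≡ 28 (mod 47)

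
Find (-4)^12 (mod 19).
Using repeated squaring. (-4) ≡ 15 (mod 19). 12 = 8 + 4 (binary 1100). Repeated squaring mod 19: 15^1 ≡ 15; 15^2 ≡ 15² = 225 ≡ 16; 15^4 ≡ 16² = 256 ≡ 9; 15^8 ≡ 9² = 81 ≡ 5. Multiply: (-4)^12 ≡ 15^8 × 15^4 ≡ 5 × 9 (mod 19): 5 × 9 = 45 ≡ 7. So (-4)^12 ≡ 7 (mod 19).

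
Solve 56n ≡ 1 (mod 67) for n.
6

Using Extended Euclidean Algorithm:
gcd(56, 67) = 1
Bezout coefficients: 56 × 6 + 67 × -5 = 1
So 56 × 6 ≡ 1 (mod 67)
The inverse is 6 mod 67 = 6
Verification: 56 × 6 = 336 = 5 × 67 + 1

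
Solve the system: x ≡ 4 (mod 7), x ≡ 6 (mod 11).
M = 7 × 11 = 77. M₁ = 11, y₁ ≡ 2 (mod 7). M₂ = 7, y₂ ≡ 8 (mod 11). x = 4×11×2 + 6×7×8 ≡ 39 (mod 77)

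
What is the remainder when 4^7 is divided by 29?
7 = 4 + 2 + 1 (binary 111). Repeated squaring mod 29: 4^1 ≡ 4; 4^2 ≡ 4² = 16 ≡ 16; 4^4 ≡ 16² = 256 ≡ 24. Multiply: 4^7 = 4^4 × 4^2 × 4^1 ≡ 24 × 16 × 4 (mod 29): 24 × 16 = 384 ≡ 7; 7 × 4 = 28 ≡ 28. So 4^7 ≡ 28 (mod 29).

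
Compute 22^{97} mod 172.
88

Using successive squaring:
Binary expansion of 97: 1100001
Powers of 22 mod 172 (each is the square of the previous):
  22^1 ≡ 22 (mod 172)
  22^2 ≡ 22² = 484 ≡ 140 (mod 172)
  22^4 ≡ 140² = 19600 ≡ 164 (mod 172)
  22^8 ≡ 164² = 26896 ≡ 64 (mod 172)
  22^16 ≡ 64² = 4096 ≡ 140 (mod 172)
  22^32 ≡ 140² = 19600 ≡ 164 (mod 172)
  22^64 ≡ 164² = 26896 ≡ 64 (mod 172)
97 = 64 + 32 + 1, so 22^97 = 22^64 × 22^32 × 22^1 ≡ 64 × 164 × 22 (mod 172)
Multiplying step by step:
  64 × 164 = 10496 ≡ 4 (mod 172)
  4 × 22 = 88 ≡ 88 (mod 172)
Result: 22^97 ≡ 88 (mod 172)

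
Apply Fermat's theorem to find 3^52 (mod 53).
By Fermat's Little Theorem, 3^{52} ≡ 1 (mod 53) since 53 is prime and gcd(3, 53) = 1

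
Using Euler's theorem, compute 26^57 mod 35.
By Euler: 26^{24} ≡ 1 (mod 35) since gcd(26, 35) = 1. 57 = 2×24 + 9. So 26^{57} ≡ 26^{9} ≡ 6 (mod 35)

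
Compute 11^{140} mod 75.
1

Using successive squaring:
Binary expansion of 140: 10001100
Powers of 11 mod 75 (each is the square of the previous):
  11^1 ≡ 11 (mod 75)
  11^2 ≡ 11² = 121 ≡ 46 (mod 75)
  11^4 ≡ 46² = 2116 ≡ 16 (mod 75)
  11^8 ≡ 16² = 256 ≡ 31 (mod 75)
  11^16 ≡ 31² = 961 ≡ 61 (mod 75)
  11^32 ≡ 61² = 3721 ≡ 46 (mod 75)
  11^64 ≡ 46² = 2116 ≡ 16 (mod 75)
  11^128 ≡ 16² = 256 ≡ 31 (mod 75)
140 = 128 + 8 + 4, so 11^140 = 11^128 × 11^8 × 11^4 ≡ 31 × 31 × 16 (mod 75)
Multiplying step by step:
  31 × 31 = 961 ≡ 61 (mod 75)
  61 × 16 = 976 ≡ 1 (mod 75)
Result: 11^140 ≡ 1 (mod 75)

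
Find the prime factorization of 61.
61

Divide by primes starting from smallest:
61 ÷ 61 = 1

61 = 61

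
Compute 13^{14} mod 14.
1

Using successive squaring:
Binary expansion of 14: 1110
Powers of 13 mod 14 (each is the square of the previous):
  13^1 ≡ 13 (mod 14)
  13^2 ≡ 13² = 169 ≡ 1 (mod 14)
  13^4 ≡ 1² = 1 ≡ 1 (mod 14)
  13^8 ≡ 1² = 1 ≡ 1 (mod 14)
14 = 8 + 4 + 2, so 13^14 = 13^8 × 13^4 × 13^2 ≡ 1 × 1 × 1 (mod 14)
Multiplying step by step:
  1 × 1 = 1 ≡ 1 (mod 14)
  1 × 1 = 1 ≡ 1 (mod 14)
Result: 13^14 ≡ 1 (mod 14)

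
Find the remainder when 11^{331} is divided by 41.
By Fermat: 11^{40} ≡ 1 (mod 41). 331 = 8×40 + 11. So 11^{331} ≡ 11^{11} ≡ 17 (mod 41)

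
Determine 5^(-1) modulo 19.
5^(-1) ≡ 4 (mod 19). Verification: 5 × 4 = 20 ≡ 1 (mod 19)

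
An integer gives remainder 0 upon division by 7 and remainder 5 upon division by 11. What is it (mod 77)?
M = 7 × 11 = 77. M₁ = 11, y₁ ≡ 2 (mod 7). M₂ = 7, y₂ ≡ 8 (mod 11). z = 0×11×2 + 5×7×8 ≡ 49 (mod 77). The smallest positive such number is 49.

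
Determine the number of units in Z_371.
312

Prime factorization: 371 = 7 × 53
Using the formula φ(n) = n × Π(1 - 1/p) for each prime factor p:
φ(371) = 371 × (1 - 1/7) × (1 - 1/53)
φ(371) = 312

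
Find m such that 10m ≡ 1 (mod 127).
10^(-1) ≡ 89 (mod 127). Verification: 10 × 89 = 890 ≡ 1 (mod 127)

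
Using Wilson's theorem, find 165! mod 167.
(166)! = (165)! × (166) ≡ -1 (mod 167). So (165)! ≡ -1 × (166)^(-1) ≡ (-1)×(-1) = 1 (mod 167)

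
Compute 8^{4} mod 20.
16

Using successive squaring:
Binary expansion of 4: 100
Powers of 8 mod 20 (each is the square of the previous):
  8^1 ≡ 8 (mod 20)
  8^2 ≡ 8² = 64 ≡ 4 (mod 20)
  8^4 ≡ 4² = 16 ≡ 16 (mod 20)
4 is a power of 2, so 8^4 is the last square: ≡ 16 (mod 20)
Result: 8^4 ≡ 16 (mod 20)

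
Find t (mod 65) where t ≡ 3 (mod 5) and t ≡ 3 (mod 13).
M = 5 × 13 = 65. M₁ = 13, y₁ ≡ 2 (mod 5). M₂ = 5, y₂ ≡ 8 (mod 13). t = 3×13×2 + 3×5×8 ≡ 3 (mod 65)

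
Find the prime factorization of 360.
2^3 × 3^2 × 5

Divide by primes starting from smallest:
360 ÷ 2 = 180
180 ÷ 2 = 90
90 ÷ 2 = 45
45 ÷ 3 = 15
15 ÷ 3 = 5
5 ÷ 5 = 1

360 = 2^3 × 3^2 × 5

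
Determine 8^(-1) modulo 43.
8^(-1) ≡ 27 (mod 43). Verification: 8 × 27 = 216 ≡ 1 (mod 43)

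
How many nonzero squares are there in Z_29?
For prime 29, there are (p-1)/2 = (29-1)/2 = 14 quadratic residues (excluding 0).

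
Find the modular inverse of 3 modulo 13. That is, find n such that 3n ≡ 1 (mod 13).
9

Using Extended Euclidean Algorithm:
gcd(3, 13) = 1
Bezout coefficients: 3 × -4 + 13 × 1 = 1
So 3 × -4 ≡ 1 (mod 13)
The inverse is -4 mod 13 = 9
Verification: 3 × 9 = 27 = 2 × 13 + 1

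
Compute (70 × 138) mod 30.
0

(70 × 138) = 9660
9660 mod 30 = 0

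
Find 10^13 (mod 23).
Using repeated squaring. 13 = 8 + 4 + 1 (binary 1101). Repeated squaring mod 23: 10^1 ≡ 10; 10^2 ≡ 10² = 100 ≡ 8; 10^4 ≡ 8² = 64 ≡ 18; 10^8 ≡ 18² = 324 ≡ 2. Multiply: 10^13 = 10^8 × 10^4 × 10^1 ≡ 2 × 18 × 10 (mod 23): 2 × 18 = 36 ≡ 13; 13 × 10 = 130 ≡ 15. So 10^13 ≡ 15 (mod 23).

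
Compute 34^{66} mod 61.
34

Using successive squaring:
Binary expansion of 66: 1000010
Powers of 34 mod 61 (each is the square of the previous):
  34^1 ≡ 34 (mod 61)
  34^2 ≡ 34² = 1156 ≡ 58 (mod 61)
  34^4 ≡ 58² = 3364 ≡ 9 (mod 61)
  34^8 ≡ 9² = 81 ≡ 20 (mod 61)
  34^16 ≡ 20² = 400 ≡ 34 (mod 61)
  34^32 ≡ 34² = 1156 ≡ 58 (mod 61)
  34^64 ≡ 58² = 3364 ≡ 9 (mod 61)
66 = 64 + 2, so 34^66 = 34^64 × 34^2 ≡ 9 × 58 (mod 61)
Multiplying step by step:
  9 × 58 = 522 ≡ 34 (mod 61)
Result: 34^66 ≡ 34 (mod 61)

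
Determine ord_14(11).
Powers of 11 mod 14: 11^1≡11, 11^2≡9, 11^3≡1. Order = 3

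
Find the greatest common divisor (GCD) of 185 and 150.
5

Using the Euclidean algorithm:
185 = 1 × 150 + 35
150 = 4 × 35 + 10
35 = 3 × 10 + 5
10 = 2 × 5 + 0

GCD(185, 150) = 5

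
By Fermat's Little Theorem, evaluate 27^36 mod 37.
By Fermat's Little Theorem, 27^{36} ≡ 1 (mod 37) since 37 is prime and gcd(27, 37) = 1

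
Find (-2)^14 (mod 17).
Using repeated squaring. (-2) ≡ 15 (mod 17). 14 = 8 + 4 + 2 (binary 1110). Repeated squaring mod 17: 15^1 ≡ 15; 15^2 ≡ 15² = 225 ≡ 4; 15^4 ≡ 4² = 16 ≡ 16; 15^8 ≡ 16² = 256 ≡ 1. Multiply: (-2)^14 ≡ 15^8 × 15^4 × 15^2 ≡ 1 × 16 × 4 (mod 17): 1 × 16 = 16 ≡ 16; 16 × 4 = 64 ≡ 13. So (-2)^14 ≡ 13 (mod 17).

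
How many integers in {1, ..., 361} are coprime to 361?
342

Prime factorization: 361 = 19^2
Using the formula φ(n) = n × Π(1 - 1/p) for each prime factor p:
φ(361) = 361 × (1 - 1/19)
φ(361) = 342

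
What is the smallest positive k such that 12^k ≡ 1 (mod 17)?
Powers of 12 mod 17: 12^1≡12, 12^2≡8, 12^3≡11, 12^4≡13, 12^5≡3, 12^6≡2, 12^7≡7, 12^8≡16, 12^9≡5, 12^10≡9, 12^11≡6, 12^12≡4, 12^13≡14, 12^14≡15, 12^15≡10, 12^16≡1. Order = 16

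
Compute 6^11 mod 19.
Using repeated squaring. 11 = 8 + 2 + 1 (binary 1011). Repeated squaring mod 19: 6^1 ≡ 6; 6^2 ≡ 6² = 36 ≡ 17; 6^4 ≡ 17² = 289 ≡ 4; 6^8 ≡ 4² = 16 ≡ 16. Multiply: 6^11 = 6^8 × 6^2 × 6^1 ≡ 16 × 17 × 6 (mod 19): 16 × 17 = 272 ≡ 6; 6 × 6 = 36 ≡ 17. So 6^11 ≡ 17 (mod 19).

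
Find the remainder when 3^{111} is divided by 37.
By Fermat: 3^{36} ≡ 1 (mod 37). 111 = 3×36 + 3. So 3^{111} ≡ 3^{3} ≡ 27 (mod 37)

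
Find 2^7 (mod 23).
7 = 4 + 2 + 1 (binary 111). Repeated squaring mod 23: 2^1 ≡ 2; 2^2 ≡ 2² = 4 ≡ 4; 2^4 ≡ 4² = 16 ≡ 16. Multiply: 2^7 = 2^4 × 2^2 × 2^1 ≡ 16 × 4 × 2 (mod 23): 16 × 4 = 64 ≡ 18; 18 × 2 = 36 ≡ 13. So 2^7 ≡ 13 (mod 23).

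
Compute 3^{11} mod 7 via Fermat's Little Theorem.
5

By Fermat's Little Theorem, a^(p-1) ≡ 1 (mod p) for prime p and gcd(a, p) = 1
Here p = 7, so 3^6 ≡ 1 (mod 7)
We can reduce the exponent: 11 mod 6 = 5
So 3^11 ≡ 3^5 (mod 7)
Computing: 3^5 mod 7 = 5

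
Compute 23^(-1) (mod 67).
35

Using Extended Euclidean Algorithm:
gcd(23, 67) = 1
Bezout coefficients: 23 × -32 + 67 × 11 = 1
So 23 × -32 ≡ 1 (mod 67)
The inverse is -32 mod 67 = 35
Verification: 23 × 35 = 805 = 12 × 67 + 1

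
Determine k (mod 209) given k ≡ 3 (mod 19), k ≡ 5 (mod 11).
60

Using the Chinese Remainder Theorem:
M = product of moduli = 209
For equation 1: M_1 = 11, 11 ≡ 11 (mod 19), inverse of 11 mod 19 is 7 (check: 11 × 7 = 77 ≡ 1 (mod 19))
For equation 2: M_2 = 19, 19 ≡ 8 (mod 11), inverse of 19 mod 11 is 7 (check: 8 × 7 = 56 ≡ 1 (mod 11))
Combine: k ≡ Σ r_i×M_i×(M_i⁻¹ mod m_i) = 3×11×7 + 5×19×7 = 231 + 665 = 896
896 mod 209 = 60
k ≡ 60 (mod 209)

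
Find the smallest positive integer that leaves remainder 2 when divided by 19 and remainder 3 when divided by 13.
M = 19 × 13 = 247. M₁ = 13, y₁ ≡ 3 (mod 19). M₂ = 19, y₂ ≡ 11 (mod 13). z = 2×13×3 + 3×19×11 ≡ 211 (mod 247). The smallest positive such number is 211.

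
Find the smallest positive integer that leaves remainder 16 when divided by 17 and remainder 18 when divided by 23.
M = 17 × 23 = 391. M₁ = 23, y₁ ≡ 3 (mod 17). M₂ = 17, y₂ ≡ 19 (mod 23). k = 16×23×3 + 18×17×19 ≡ 271 (mod 391). The smallest positive such number is 271.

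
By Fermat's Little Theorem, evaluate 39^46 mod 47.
By Fermat's Little Theorem, 39^{46} ≡ 1 (mod 47) since 47 is prime and gcd(39, 47) = 1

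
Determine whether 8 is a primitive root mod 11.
p - 1 = 10 has prime divisors 2, 5. Check 8^(10/q) mod 11 for each: 8^(10/2) = 8^5 ≡ 10, 8^(10/5) = 8^2 ≡ 9 (mod 11). None of these is 1, so 8 has order 10 = φ(11), so it is a primitive root mod 11.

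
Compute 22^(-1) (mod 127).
22^(-1) ≡ 52 (mod 127). Verification: 22 × 52 = 1144 ≡ 1 (mod 127)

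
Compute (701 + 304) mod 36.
33

(701 + 304) = 1005
1005 mod 36 = 33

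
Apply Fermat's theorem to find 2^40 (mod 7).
By Fermat: 2^{6} ≡ 1 (mod 7). 40 = 6×6 + 4. So 2^{40} ≡ 2^{4} ≡ 2 (mod 7)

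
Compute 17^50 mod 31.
Using Fermat: 17^{30} ≡ 1 (mod 31). 50 ≡ 20 (mod 30). So 17^{50} ≡ 17^{20} ≡ 5 (mod 31)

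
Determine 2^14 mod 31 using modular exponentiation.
Using repeated squaring. 14 = 8 + 4 + 2 (binary 1110). Repeated squaring mod 31: 2^1 ≡ 2; 2^2 ≡ 2² = 4 ≡ 4; 2^4 ≡ 4² = 16 ≡ 16; 2^8 ≡ 16² = 256 ≡ 8. Multiply: 2^14 = 2^8 × 2^4 × 2^2 ≡ 8 × 16 × 4 (mod 31): 8 × 16 = 128 ≡ 4; 4 × 4 = 16 ≡ 16. So 2^14 ≡ 16 (mod 31).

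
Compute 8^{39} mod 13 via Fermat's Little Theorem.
5

By Fermat's Little Theorem, a^(p-1) ≡ 1 (mod p) for prime p and gcd(a, p) = 1
Here p = 13, so 8^12 ≡ 1 (mod 13)
We can reduce the exponent: 39 mod 12 = 3
So 8^39 ≡ 8^3 (mod 13)
Computing: 8^3 mod 13 = 5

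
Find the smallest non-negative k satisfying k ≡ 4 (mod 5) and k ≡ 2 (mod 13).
M = 5 × 13 = 65. M₁ = 13, y₁ ≡ 2 (mod 5). M₂ = 5, y₂ ≡ 8 (mod 13). k = 4×13×2 + 2×5×8 ≡ 54 (mod 65)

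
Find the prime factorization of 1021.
1021

Divide by primes starting from smallest:
1021 ÷ 1021 = 1

1021 = 1021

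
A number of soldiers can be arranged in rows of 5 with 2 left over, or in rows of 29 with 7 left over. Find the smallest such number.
M = 5 × 29 = 145. M₁ = 29, y₁ ≡ 4 (mod 5). M₂ = 5, y₂ ≡ 6 (mod 29). m = 2×29×4 + 7×5×6 ≡ 7 (mod 145). The smallest positive such number is 7.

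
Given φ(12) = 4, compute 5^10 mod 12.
By Euler: 5^{4} ≡ 1 (mod 12) since gcd(5, 12) = 1. 10 = 2×4 + 2. So 5^{10} ≡ 5^{2} ≡ 1 (mod 12)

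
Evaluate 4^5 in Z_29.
5 = 4 + 1 (binary 101). Repeated squaring mod 29: 4^1 ≡ 4; 4^2 ≡ 4² = 16 ≡ 16; 4^4 ≡ 16² = 256 ≡ 24. Multiply: 4^5 = 4^4 × 4^1 ≡ 24 × 4 (mod 29): 24 × 4 = 96 ≡ 9. So 4^5 ≡ 9 (mod 29).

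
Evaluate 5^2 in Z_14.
2 = 2 (binary 10). Repeated squaring mod 14: 5^1 ≡ 5; 5^2 ≡ 5² = 25 ≡ 11. So 5^2 ≡ 11 (mod 14).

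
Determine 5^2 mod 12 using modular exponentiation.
2 = 2 (binary 10). Repeated squaring mod 12: 5^1 ≡ 5; 5^2 ≡ 5² = 25 ≡ 1. So 5^2 ≡ 1 (mod 12).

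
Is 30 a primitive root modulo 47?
Yes

To verify, check if 30^(46/q) ≢ 1 (mod 47) for each prime divisor q of 46
Divisors of 46 = 46: [1, 2, 23, 46]
  30^(46/2) = 30^23 ≡ 46 (mod 47)
  30^(46/23) = 30^2 ≡ 7 (mod 47)
Conclusion: 30 is a primitive root modulo 47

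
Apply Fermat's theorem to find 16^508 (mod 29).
By Fermat: 16^{28} ≡ 1 (mod 29). 508 ≡ 4 (mod 28). So 16^{508} ≡ 16^{4} ≡ 25 (mod 29)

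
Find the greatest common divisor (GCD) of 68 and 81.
1

Using the Euclidean algorithm:
68 = 0 × 81 + 68
81 = 1 × 68 + 13
68 = 5 × 13 + 3
13 = 4 × 3 + 1
3 = 3 × 1 + 0

GCD(68, 81) = 1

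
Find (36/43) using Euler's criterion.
(36/43) = 36^{21} mod 43 = 1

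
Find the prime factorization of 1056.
2^5 × 3 × 11

Divide by primes starting from smallest:
1056 ÷ 2 = 528
528 ÷ 2 = 264
264 ÷ 2 = 132
132 ÷ 2 = 66
66 ÷ 2 = 33
33 ÷ 3 = 11
11 ÷ 11 = 1

1056 = 2^5 × 3 × 11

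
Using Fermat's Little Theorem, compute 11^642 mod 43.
By Fermat: 11^{42} ≡ 1 (mod 43). 642 ≡ 12 (mod 42). So 11^{642} ≡ 11^{12} ≡ 16 (mod 43)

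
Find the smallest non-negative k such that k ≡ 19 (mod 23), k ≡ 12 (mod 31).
663

Using the Chinese Remainder Theorem:
M = product of moduli = 713
For equation 1: M_1 = 31, 31 ≡ 8 (mod 23), inverse of 31 mod 23 is 3 (check: 8 × 3 = 24 ≡ 1 (mod 23))
For equation 2: M_2 = 23, 23 ≡ 23 (mod 31), inverse of 23 mod 31 is 27 (check: 23 × 27 = 621 ≡ 1 (mod 31))
Combine: k ≡ Σ r_i×M_i×(M_i⁻¹ mod m_i) = 19×31×3 + 12×23×27 = 1767 + 7452 = 9219
9219 mod 713 = 663
k ≡ 663 (mod 713)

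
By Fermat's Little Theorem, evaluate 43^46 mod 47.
By Fermat's Little Theorem, 43^{46} ≡ 1 (mod 47) since 47 is prime and gcd(43, 47) = 1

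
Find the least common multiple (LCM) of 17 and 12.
204

First find GCD(17, 12) using the Euclidean algorithm:
17 = 1 × 12 + 5
12 = 2 × 5 + 2
5 = 2 × 2 + 1
2 = 2 × 1 + 0
GCD(17, 12) = 1

LCM formula: LCM(a, b) = (a × b) / GCD(a, b)
LCM(17, 12) = (17 × 12) / 1
LCM(17, 12) = 204 / 1
LCM(17, 12) = 204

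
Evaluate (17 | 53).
(17/53) = 17^{26} mod 53 = 1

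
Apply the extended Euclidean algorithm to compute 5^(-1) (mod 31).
Extended GCD: 5(-6) + 31(1) = 1. So 5^(-1) ≡ 25 ≡ 25 (mod 31). Verify: 5 × 25 = 125 ≡ 1 (mod 31)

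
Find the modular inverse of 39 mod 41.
39^(-1) ≡ 20 (mod 41). Verification: 39 × 20 = 780 ≡ 1 (mod 41)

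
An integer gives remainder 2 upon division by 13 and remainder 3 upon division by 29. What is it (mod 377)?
M = 13 × 29 = 377. M₁ = 29, y₁ ≡ 9 (mod 13). M₂ = 13, y₂ ≡ 9 (mod 29). y = 2×29×9 + 3×13×9 ≡ 119 (mod 377). The smallest positive such number is 119.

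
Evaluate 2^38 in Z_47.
Using repeated squaring. 38 = 32 + 4 + 2 (binary 100110). Repeated squaring mod 47: 2^1 ≡ 2; 2^2 ≡ 2² = 4 ≡ 4; 2^4 ≡ 4² = 16 ≡ 16; 2^8 ≡ 16² = 256 ≡ 21; 2^16 ≡ 21² = 441 ≡ 18; 2^32 ≡ 18² = 324 ≡ 42. Multiply: 2^38 = 2^32 × 2^4 × 2^2 ≡ 42 × 16 × 4 (mod 47): 42 × 16 = 672 ≡ 14; 14 × 4 = 56 ≡ 9. So 2^38 ≡ 9 (mod 47).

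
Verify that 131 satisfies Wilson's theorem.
(130)! mod 131 = 130. Since this equals -1 (mod 131), Wilson confirms 131 is prime.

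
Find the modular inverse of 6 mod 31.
6^(-1) ≡ 26 (mod 31). Verification: 6 × 26 = 156 ≡ 1 (mod 31)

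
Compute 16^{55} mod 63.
16

Using successive squaring:
Binary expansion of 55: 110111
Powers of 16 mod 63 (each is the square of the previous):
  16^1 ≡ 16 (mod 63)
  16^2 ≡ 16² = 256 ≡ 4 (mod 63)
  16^4 ≡ 4² = 16 ≡ 16 (mod 63)
  16^8 ≡ 16² = 256 ≡ 4 (mod 63)
  16^16 ≡ 4² = 16 ≡ 16 (mod 63)
  16^32 ≡ 16² = 256 ≡ 4 (mod 63)
55 = 32 + 16 + 4 + 2 + 1, so 16^55 = 16^32 × 16^16 × 16^4 × 16^2 × 16^1 ≡ 4 × 16 × 16 × 4 × 16 (mod 63)
Multiplying step by step:
  4 × 16 = 64 ≡ 1 (mod 63)
  1 × 16 = 16 ≡ 16 (mod 63)
  16 × 4 = 64 ≡ 1 (mod 63)
  1 × 16 = 16 ≡ 16 (mod 63)
Result: 16^55 ≡ 16 (mod 63)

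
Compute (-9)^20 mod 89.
Using repeated squaring. (-9) ≡ 80 (mod 89). 20 = 16 + 4 (binary 10100). Repeated squaring mod 89: 80^1 ≡ 80; 80^2 ≡ 80² = 6400 ≡ 81; 80^4 ≡ 81² = 6561 ≡ 64; 80^8 ≡ 64² = 4096 ≡ 2; 80^16 ≡ 2² = 4 ≡ 4. Multiply: (-9)^20 ≡ 80^16 × 80^4 ≡ 4 × 64 (mod 89): 4 × 64 = 256 ≡ 78. So (-9)^20 ≡ 78 (mod 89).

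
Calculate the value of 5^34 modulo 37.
Using repeated squaring. 34 = 32 + 2 (binary 100010). Repeated squaring mod 37: 5^1 ≡ 5; 5^2 ≡ 5² = 25 ≡ 25; 5^4 ≡ 25² = 625 ≡ 33; 5^8 ≡ 33² = 1089 ≡ 16; 5^16 ≡ 16² = 256 ≡ 34; 5^32 ≡ 34² = 1156 ≡ 9. Multiply: 5^34 = 5^32 × 5^2 ≡ 9 × 25 (mod 37): 9 × 25 = 225 ≡ 3. So 5^34 ≡ 3 (mod 37).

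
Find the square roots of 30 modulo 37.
The square roots of 30 mod 37 are 17 and 20. Verify: 17² = 289 ≡ 30 (mod 37)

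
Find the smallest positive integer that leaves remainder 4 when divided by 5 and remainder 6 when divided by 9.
M = 5 × 9 = 45. M₁ = 9, y₁ ≡ 4 (mod 5). M₂ = 5, y₂ ≡ 2 (mod 9). n = 4×9×4 + 6×5×2 ≡ 24 (mod 45). The smallest positive such number is 24.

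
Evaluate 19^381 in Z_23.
Using Fermat: 19^{22} ≡ 1 (mod 23). 381 ≡ 7 (mod 22). So 19^{381} ≡ 19^{7} ≡ 15 (mod 23)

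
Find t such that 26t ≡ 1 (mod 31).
26^(-1) ≡ 6 (mod 31). Verification: 26 × 6 = 156 ≡ 1 (mod 31)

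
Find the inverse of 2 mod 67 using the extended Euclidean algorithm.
Extended GCD: 2(-33) + 67(1) = 1. So 2^(-1) ≡ 34 ≡ 34 (mod 67). Verify: 2 × 34 = 68 ≡ 1 (mod 67)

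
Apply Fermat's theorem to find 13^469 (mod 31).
By Fermat: 13^{30} ≡ 1 (mod 31). 469 ≡ 19 (mod 30). So 13^{469} ≡ 13^{19} ≡ 21 (mod 31)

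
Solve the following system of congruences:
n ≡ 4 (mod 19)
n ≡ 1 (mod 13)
118

Using the Chinese Remainder Theorem:
M = product of moduli = 247
For equation 1: M_1 = 13, 13 ≡ 13 (mod 19), inverse of 13 mod 19 is 3 (check: 13 × 3 = 39 ≡ 1 (mod 19))
For equation 2: M_2 = 19, 19 ≡ 6 (mod 13), inverse of 19 mod 13 is 11 (check: 6 × 11 = 66 ≡ 1 (mod 13))
Combine: n ≡ Σ r_i×M_i×(M_i⁻¹ mod m_i) = 4×13×3 + 1×19×11 = 156 + 209 = 365
365 mod 247 = 118
n ≡ 118 (mod 247)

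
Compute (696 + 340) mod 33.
13

(696 + 340) = 1036
1036 mod 33 = 13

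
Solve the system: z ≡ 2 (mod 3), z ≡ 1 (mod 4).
M = 3 × 4 = 12. M₁ = 4, y₁ ≡ 1 (mod 3). M₂ = 3, y₂ ≡ 3 (mod 4). z = 2×4×1 + 1×3×3 ≡ 5 (mod 12)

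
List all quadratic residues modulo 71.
QRs mod 71: {1, 2, 3, 4, 5, 6, 8, 9, 10, 12, 15, 16, 18, 19, 20, 24, 25, 27, 29, 30, 32, 36, 37, 38, 40, 43, 45, 48, 49, 50, 54, 57, 58, 60, 64}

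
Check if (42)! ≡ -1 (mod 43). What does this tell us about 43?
(42)! mod 43 = 42. Since this equals -1 (mod 43), Wilson confirms 43 is prime.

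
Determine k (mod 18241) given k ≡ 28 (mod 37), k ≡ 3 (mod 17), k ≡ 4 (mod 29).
9574

Using the Chinese Remainder Theorem:
M = product of moduli = 18241
For equation 1: M_1 = 493, 493 ≡ 12 (mod 37), inverse of 493 mod 37 is 34 (check: 12 × 34 = 408 ≡ 1 (mod 37))
For equation 2: M_2 = 1073, 1073 ≡ 2 (mod 17), inverse of 1073 mod 17 is 9 (check: 2 × 9 = 18 ≡ 1 (mod 17))
For equation 3: M_3 = 629, 629 ≡ 20 (mod 29), inverse of 629 mod 29 is 16 (check: 20 × 16 = 320 ≡ 1 (mod 29))
Combine: k ≡ Σ r_i×M_i×(M_i⁻¹ mod m_i) = 28×493×34 + 3×1073×9 + 4×629×16 = 469336 + 28971 + 40256 = 538563
538563 mod 18241 = 9574
k ≡ 9574 (mod 18241)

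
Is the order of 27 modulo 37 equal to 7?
No, the actual order is 6, not 7.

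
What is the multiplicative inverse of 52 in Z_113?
52^(-1) ≡ 50 (mod 113). Verification: 52 × 50 = 2600 ≡ 1 (mod 113)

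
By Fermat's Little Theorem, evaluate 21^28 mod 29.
By Fermat's Little Theorem, 21^{28} ≡ 1 (mod 29) since 29 is prime and gcd(21, 29) = 1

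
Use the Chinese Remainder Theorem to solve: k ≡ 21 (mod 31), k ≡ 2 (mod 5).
52

Using the Chinese Remainder Theorem:
M = product of moduli = 155
For equation 1: M_1 = 5, 5 ≡ 5 (mod 31), inverse of 5 mod 31 is 25 (check: 5 × 25 = 125 ≡ 1 (mod 31))
For equation 2: M_2 = 31, 31 ≡ 1 (mod 5), inverse of 31 mod 5 is 1 (check: 1 × 1 = 1 ≡ 1 (mod 5))
Combine: k ≡ Σ r_i×M_i×(M_i⁻¹ mod m_i) = 21×5×25 + 2×31×1 = 2625 + 62 = 2687
2687 mod 155 = 52
k ≡ 52 (mod 155)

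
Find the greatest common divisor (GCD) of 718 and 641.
1

Using the Euclidean algorithm:
718 = 1 × 641 + 77
641 = 8 × 77 + 25
77 = 3 × 25 + 2
25 = 12 × 2 + 1
2 = 2 × 1 + 0

GCD(718, 641) = 1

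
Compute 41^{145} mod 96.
41

Using successive squaring:
Binary expansion of 145: 10010001
Powers of 41 mod 96 (each is the square of the previous):
  41^1 ≡ 41 (mod 96)
  41^2 ≡ 41² = 1681 ≡ 49 (mod 96)
  41^4 ≡ 49² = 2401 ≡ 1 (mod 96)
  41^8 ≡ 1² = 1 ≡ 1 (mod 96)
  41^16 ≡ 1² = 1 ≡ 1 (mod 96)
  41^32 ≡ 1² = 1 ≡ 1 (mod 96)
  41^64 ≡ 1² = 1 ≡ 1 (mod 96)
  41^128 ≡ 1² = 1 ≡ 1 (mod 96)
145 = 128 + 16 + 1, so 41^145 = 41^128 × 41^16 × 41^1 ≡ 1 × 1 × 41 (mod 96)
Multiplying step by step:
  1 × 1 = 1 ≡ 1 (mod 96)
  1 × 41 = 41 ≡ 41 (mod 96)
Result: 41^145 ≡ 41 (mod 96)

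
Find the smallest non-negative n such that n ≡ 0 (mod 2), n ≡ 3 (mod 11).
14

Using the Chinese Remainder Theorem:
M = product of moduli = 22
For equation 1: M_1 = 11, 11 ≡ 1 (mod 2), inverse of 11 mod 2 is 1 (check: 1 × 1 = 1 ≡ 1 (mod 2))
For equation 2: M_2 = 2, 2 ≡ 2 (mod 11), inverse of 2 mod 11 is 6 (check: 2 × 6 = 12 ≡ 1 (mod 11))
Combine: n ≡ Σ r_i×M_i×(M_i⁻¹ mod m_i) = 0×11×1 + 3×2×6 = 0 + 36 = 36
36 mod 22 = 14
n ≡ 14 (mod 22)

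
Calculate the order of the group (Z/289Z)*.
272

Prime factorization: 289 = 17^2
Using the formula φ(n) = n × Π(1 - 1/p) for each prime factor p:
φ(289) = 289 × (1 - 1/17)
φ(289) = 272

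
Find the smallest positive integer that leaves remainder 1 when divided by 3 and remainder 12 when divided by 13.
M = 3 × 13 = 39. M₁ = 13, y₁ ≡ 1 (mod 3). M₂ = 3, y₂ ≡ 9 (mod 13). n = 1×13×1 + 12×3×9 ≡ 25 (mod 39). The smallest positive such number is 25.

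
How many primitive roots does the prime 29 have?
Number of primitive roots mod 29 = φ(28) = 12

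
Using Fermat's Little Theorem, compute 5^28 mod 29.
By Fermat's Little Theorem, 5^{28} ≡ 1 (mod 29) since 29 is prime and gcd(5, 29) = 1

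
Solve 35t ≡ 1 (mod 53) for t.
50

Using Extended Euclidean Algorithm:
gcd(35, 53) = 1
Bezout coefficients: 35 × -3 + 53 × 2 = 1
So 35 × -3 ≡ 1 (mod 53)
The inverse is -3 mod 53 = 50
Verification: 35 × 50 = 1750 = 33 × 53 + 1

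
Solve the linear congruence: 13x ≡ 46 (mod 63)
52

Since gcd(13, 63) = 1 divides 46, a solution exists.
Multiply both sides by the inverse of 13 mod 63:
  13^(-1) mod 63 = 34
  x ≡ 34 × 46 ≡ 1564 ≡ 52 (mod 63)
Verification: 13 × 52 = 676 = 10 × 63 + 46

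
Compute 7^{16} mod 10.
1

Using successive squaring:
Binary expansion of 16: 10000
Powers of 7 mod 10 (each is the square of the previous):
  7^1 ≡ 7 (mod 10)
  7^2 ≡ 7² = 49 ≡ 9 (mod 10)
  7^4 ≡ 9² = 81 ≡ 1 (mod 10)
  7^8 ≡ 1² = 1 ≡ 1 (mod 10)
  7^16 ≡ 1² = 1 ≡ 1 (mod 10)
16 is a power of 2, so 7^16 is the last square: ≡ 1 (mod 10)
Result: 7^16 ≡ 1 (mod 10)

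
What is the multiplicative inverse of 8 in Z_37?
8^(-1) ≡ 14 (mod 37). Verification: 8 × 14 = 112 ≡ 1 (mod 37)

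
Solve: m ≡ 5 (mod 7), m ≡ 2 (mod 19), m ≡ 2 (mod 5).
M = 7 × 19 × 5 = 665. M₁ = 95, y₁ ≡ 2 (mod 7). M₂ = 35, y₂ ≡ 6 (mod 19). M₃ = 133, y₃ ≡ 2 (mod 5). m = 5×95×2 + 2×35×6 + 2×133×2 ≡ 572 (mod 665)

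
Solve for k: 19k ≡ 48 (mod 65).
47

Since gcd(19, 65) = 1 divides 48, a solution exists.
Multiply both sides by the inverse of 19 mod 65:
  19^(-1) mod 65 = 24
  x ≡ 24 × 48 ≡ 1152 ≡ 47 (mod 65)
Verification: 19 × 47 = 893 = 13 × 65 + 48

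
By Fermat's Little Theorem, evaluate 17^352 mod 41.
By Fermat: 17^{40} ≡ 1 (mod 41). 352 ≡ 32 (mod 40). So 17^{352} ≡ 17^{32} ≡ 18 (mod 41)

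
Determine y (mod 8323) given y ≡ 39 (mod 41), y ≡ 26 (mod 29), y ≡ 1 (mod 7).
7624

Using the Chinese Remainder Theorem:
M = product of moduli = 8323
For equation 1: M_1 = 203, 203 ≡ 39 (mod 41), inverse of 203 mod 41 is 20 (check: 39 × 20 = 780 ≡ 1 (mod 41))
For equation 2: M_2 = 287, 287 ≡ 26 (mod 29), inverse of 287 mod 29 is 19 (check: 26 × 19 = 494 ≡ 1 (mod 29))
For equation 3: M_3 = 1189, 1189 ≡ 6 (mod 7), inverse of 1189 mod 7 is 6 (check: 6 × 6 = 36 ≡ 1 (mod 7))
Combine: y ≡ Σ r_i×M_i×(M_i⁻¹ mod m_i) = 39×203×20 + 26×287×19 + 1×1189×6 = 158340 + 141778 + 7134 = 307252
307252 mod 8323 = 7624
y ≡ 7624 (mod 8323)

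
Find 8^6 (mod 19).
6 = 4 + 2 (binary 110). Repeated squaring mod 19: 8^1 ≡ 8; 8^2 ≡ 8² = 64 ≡ 7; 8^4 ≡ 7² = 49 ≡ 11. Multiply: 8^6 = 8^4 × 8^2 ≡ 11 × 7 (mod 19): 11 × 7 = 77 ≡ 1. So 8^6 ≡ 1 (mod 19).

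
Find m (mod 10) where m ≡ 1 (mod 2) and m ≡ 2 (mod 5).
M = 2 × 5 = 10. M₁ = 5, y₁ ≡ 1 (mod 2). M₂ = 2, y₂ ≡ 3 (mod 5). m = 1×5×1 + 2×2×3 ≡ 7 (mod 10)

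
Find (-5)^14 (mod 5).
Using repeated squaring. (-5) ≡ 0 (mod 5). 14 = 8 + 4 + 2 (binary 1110). Repeated squaring mod 5: 0^1 ≡ 0; 0^2 ≡ 0² = 0 ≡ 0; 0^4 ≡ 0² = 0 ≡ 0; 0^8 ≡ 0² = 0 ≡ 0. Multiply: (-5)^14 ≡ 0^8 × 0^4 × 0^2 ≡ 0 × 0 × 0 (mod 5): 0 × 0 = 0 ≡ 0; 0 × 0 = 0 ≡ 0. So (-5)^14 ≡ 0 (mod 5).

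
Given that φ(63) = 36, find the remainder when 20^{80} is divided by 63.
By Euler: 20^{36} ≡ 1 (mod 63) since gcd(20, 63) = 1. 80 = 2×36 + 8. So 20^{80} ≡ 20^{8} ≡ 22 (mod 63)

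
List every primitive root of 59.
Primitive roots mod 59: {2, 6, 8, 10, 11, 13, 14, 18, 23, 24, 30, 31, 32, 33, 34, 37, 38, 39, 40, 42, 43, 44, 47, 50, 52, 54, 55, 56}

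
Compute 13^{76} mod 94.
55

Using successive squaring:
Binary expansion of 76: 1001100
Powers of 13 mod 94 (each is the square of the previous):
  13^1 ≡ 13 (mod 94)
  13^2 ≡ 13² = 169 ≡ 75 (mod 94)
  13^4 ≡ 75² = 5625 ≡ 79 (mod 94)
  13^8 ≡ 79² = 6241 ≡ 37 (mod 94)
  13^16 ≡ 37² = 1369 ≡ 53 (mod 94)
  13^32 ≡ 53² = 2809 ≡ 83 (mod 94)
  13^64 ≡ 83² = 6889 ≡ 27 (mod 94)
76 = 64 + 8 + 4, so 13^76 = 13^64 × 13^8 × 13^4 ≡ 27 × 37 × 79 (mod 94)
Multiplying step by step:
  27 × 37 = 999 ≡ 59 (mod 94)
  59 × 79 = 4661 ≡ 55 (mod 94)
Result: 13^76 ≡ 55 (mod 94)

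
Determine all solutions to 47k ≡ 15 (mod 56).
17

Since gcd(47, 56) = 1 divides 15, a solution exists.
Multiply both sides by the inverse of 47 mod 56:
  47^(-1) mod 56 = 31
  x ≡ 31 × 15 ≡ 465 ≡ 17 (mod 56)
Verification: 47 × 17 = 799 = 14 × 56 + 15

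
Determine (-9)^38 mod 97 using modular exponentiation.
Using repeated squaring. (-9) ≡ 88 (mod 97). 38 = 32 + 4 + 2 (binary 100110). Repeated squaring mod 97: 88^1 ≡ 88; 88^2 ≡ 88² = 7744 ≡ 81; 88^4 ≡ 81² = 6561 ≡ 62; 88^8 ≡ 62² = 3844 ≡ 61; 88^16 ≡ 61² = 3721 ≡ 35; 88^32 ≡ 35² = 1225 ≡ 61. Multiply: (-9)^38 ≡ 88^32 × 88^4 × 88^2 ≡ 61 × 62 × 81 (mod 97): 61 × 62 = 3782 ≡ 96; 96 × 81 = 7776 ≡ 16. So (-9)^38 ≡ 16 (mod 97).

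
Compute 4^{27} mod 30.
4

Using successive squaring:
Binary expansion of 27: 11011
Powers of 4 mod 30 (each is the square of the previous):
  4^1 ≡ 4 (mod 30)
  4^2 ≡ 4² = 16 ≡ 16 (mod 30)
  4^4 ≡ 16² = 256 ≡ 16 (mod 30)
  4^8 ≡ 16² = 256 ≡ 16 (mod 30)
  4^16 ≡ 16² = 256 ≡ 16 (mod 30)
27 = 16 + 8 + 2 + 1, so 4^27 = 4^16 × 4^8 × 4^2 × 4^1 ≡ 16 × 16 × 16 × 4 (mod 30)
Multiplying step by step:
  16 × 16 = 256 ≡ 16 (mod 30)
  16 × 16 = 256 ≡ 16 (mod 30)
  16 × 4 = 64 ≡ 4 (mod 30)
Result: 4^27 ≡ 4 (mod 30)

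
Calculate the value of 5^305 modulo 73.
Using Fermat: 5^{72} ≡ 1 (mod 73). 305 ≡ 17 (mod 72). So 5^{305} ≡ 5^{17} ≡ 20 (mod 73)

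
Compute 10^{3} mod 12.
4

Using successive squaring:
Binary expansion of 3: 11
Powers of 10 mod 12 (each is the square of the previous):
  10^1 ≡ 10 (mod 12)
  10^2 ≡ 10² = 100 ≡ 4 (mod 12)
3 = 2 + 1, so 10^3 = 10^2 × 10^1 ≡ 4 × 10 (mod 12)
Multiplying step by step:
  4 × 10 = 40 ≡ 4 (mod 12)
Result: 10^3 ≡ 4 (mod 12)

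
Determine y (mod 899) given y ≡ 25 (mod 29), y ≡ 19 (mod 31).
112

Using the Chinese Remainder Theorem:
M = product of moduli = 899
For equation 1: M_1 = 31, 31 ≡ 2 (mod 29), inverse of 31 mod 29 is 15 (check: 2 × 15 = 30 ≡ 1 (mod 29))
For equation 2: M_2 = 29, 29 ≡ 29 (mod 31), inverse of 29 mod 31 is 15 (check: 29 × 15 = 435 ≡ 1 (mod 31))
Combine: y ≡ Σ r_i×M_i×(M_i⁻¹ mod m_i) = 25×31×15 + 19×29×15 = 11625 + 8265 = 19890
19890 mod 899 = 112
y ≡ 112 (mod 899)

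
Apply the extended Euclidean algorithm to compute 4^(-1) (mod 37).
Extended GCD: 4(-9) + 37(1) = 1. So 4^(-1) ≡ 28 ≡ 28 (mod 37). Verify: 4 × 28 = 112 ≡ 1 (mod 37)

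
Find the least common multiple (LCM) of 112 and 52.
1456

First find GCD(112, 52) using the Euclidean algorithm:
112 = 2 × 52 + 8
52 = 6 × 8 + 4
8 = 2 × 4 + 0
GCD(112, 52) = 4

LCM formula: LCM(a, b) = (a × b) / GCD(a, b)
LCM(112, 52) = (112 × 52) / 4
LCM(112, 52) = 5824 / 4
LCM(112, 52) = 1456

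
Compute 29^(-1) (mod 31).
29^(-1) ≡ 15 (mod 31). Verification: 29 × 15 = 435 ≡ 1 (mod 31)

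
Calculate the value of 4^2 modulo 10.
2 = 2 (binary 10). Repeated squaring mod 10: 4^1 ≡ 4; 4^2 ≡ 4² = 16 ≡ 6. So 4^2 ≡ 6 (mod 10).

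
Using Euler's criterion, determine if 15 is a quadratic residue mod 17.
By Euler's criterion: 15^{8} ≡ 1 (mod 17). Since this equals 1, 15 is a QR.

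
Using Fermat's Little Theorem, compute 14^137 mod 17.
By Fermat: 14^{16} ≡ 1 (mod 17). 137 = 8×16 + 9. So 14^{137} ≡ 14^{9} ≡ 3 (mod 17)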